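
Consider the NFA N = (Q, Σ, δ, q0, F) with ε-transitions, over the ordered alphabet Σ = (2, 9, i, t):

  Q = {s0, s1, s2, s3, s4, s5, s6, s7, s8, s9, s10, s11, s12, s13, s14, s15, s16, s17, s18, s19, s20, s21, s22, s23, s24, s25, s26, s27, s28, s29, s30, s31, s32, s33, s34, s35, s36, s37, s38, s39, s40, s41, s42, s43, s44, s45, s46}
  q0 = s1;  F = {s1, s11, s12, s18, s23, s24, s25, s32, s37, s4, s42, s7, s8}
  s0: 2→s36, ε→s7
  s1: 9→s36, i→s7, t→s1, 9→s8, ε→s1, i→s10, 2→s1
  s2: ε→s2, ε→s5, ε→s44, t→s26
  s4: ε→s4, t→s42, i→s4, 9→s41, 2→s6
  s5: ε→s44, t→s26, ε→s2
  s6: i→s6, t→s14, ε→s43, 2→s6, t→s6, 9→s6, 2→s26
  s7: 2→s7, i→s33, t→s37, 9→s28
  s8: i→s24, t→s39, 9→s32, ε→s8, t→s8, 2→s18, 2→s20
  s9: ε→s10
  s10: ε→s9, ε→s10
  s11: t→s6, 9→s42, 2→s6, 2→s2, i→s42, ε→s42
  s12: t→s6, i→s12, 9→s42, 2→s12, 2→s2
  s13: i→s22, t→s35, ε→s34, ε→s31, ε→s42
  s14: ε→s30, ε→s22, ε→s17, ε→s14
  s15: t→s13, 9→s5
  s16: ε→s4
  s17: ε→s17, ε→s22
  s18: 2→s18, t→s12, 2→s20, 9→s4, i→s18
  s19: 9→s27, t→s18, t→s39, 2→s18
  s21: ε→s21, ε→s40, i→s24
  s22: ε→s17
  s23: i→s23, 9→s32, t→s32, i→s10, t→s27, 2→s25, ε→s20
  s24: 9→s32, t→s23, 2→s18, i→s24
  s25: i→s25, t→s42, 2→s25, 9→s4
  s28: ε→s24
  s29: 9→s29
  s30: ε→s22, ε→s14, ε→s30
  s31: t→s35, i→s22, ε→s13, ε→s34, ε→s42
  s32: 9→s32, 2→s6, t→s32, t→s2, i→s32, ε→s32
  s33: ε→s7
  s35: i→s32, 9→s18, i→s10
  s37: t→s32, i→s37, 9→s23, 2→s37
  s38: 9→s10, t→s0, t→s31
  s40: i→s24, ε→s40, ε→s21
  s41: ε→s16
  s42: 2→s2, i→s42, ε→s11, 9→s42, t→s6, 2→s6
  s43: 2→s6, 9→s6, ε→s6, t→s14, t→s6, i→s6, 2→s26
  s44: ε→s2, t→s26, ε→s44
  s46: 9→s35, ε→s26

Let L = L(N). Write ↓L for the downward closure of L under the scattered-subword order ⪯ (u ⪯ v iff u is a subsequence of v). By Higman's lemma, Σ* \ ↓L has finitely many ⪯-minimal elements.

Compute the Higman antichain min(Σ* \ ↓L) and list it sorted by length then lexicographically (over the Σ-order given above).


|Q|=47, |F|=13, |δ|=144 (45 ε).
min D↑ (13 st, q0=0, F={9}): 0:2→0,9→1,i→2,t→0 1:2→3,9→4,i→5,t→1 2:2→2,9→5,i→2,t→6 3:2→3,9→7,i→3,t→8 4:2→9,9→4,i→4,t→4 5:2→3,9→4,i→5,t→10 6:2→6,9→10,i→6,t→4 7:2→9,9→7,i→7,t→11 8:2→8,9→11,i→8,t→9 9:2→9,9→9,i→9,t→9 10:2→12,9→4,i→10,t→4 11:2→9,9→11,i→11,t→9 12:2→12,9→7,i→12,t→11.
'992': N↓-sim [33, 29, 16, 10] end={s14,s17,s2,s22,s26,s30,s43,s44,s5,s6} ∉↓L; 3/3 del acc.
'92tt': run [33, 29, 19, 13, 7] end={s14,s17,s22,s26,s30,s43,s6} ∉↓L; 4/4 del acc.
'itt2': N↓-sim [33, 29, 24, 14, 10] end={s14,s17,s2,s22,s26,s30,s43,s44,s5,s6} — reject; 4/4 deletions ∈↓L.
3 words, ⪯-incomp.

min(Σ*\↓L) = [992, 92tt, itt2].


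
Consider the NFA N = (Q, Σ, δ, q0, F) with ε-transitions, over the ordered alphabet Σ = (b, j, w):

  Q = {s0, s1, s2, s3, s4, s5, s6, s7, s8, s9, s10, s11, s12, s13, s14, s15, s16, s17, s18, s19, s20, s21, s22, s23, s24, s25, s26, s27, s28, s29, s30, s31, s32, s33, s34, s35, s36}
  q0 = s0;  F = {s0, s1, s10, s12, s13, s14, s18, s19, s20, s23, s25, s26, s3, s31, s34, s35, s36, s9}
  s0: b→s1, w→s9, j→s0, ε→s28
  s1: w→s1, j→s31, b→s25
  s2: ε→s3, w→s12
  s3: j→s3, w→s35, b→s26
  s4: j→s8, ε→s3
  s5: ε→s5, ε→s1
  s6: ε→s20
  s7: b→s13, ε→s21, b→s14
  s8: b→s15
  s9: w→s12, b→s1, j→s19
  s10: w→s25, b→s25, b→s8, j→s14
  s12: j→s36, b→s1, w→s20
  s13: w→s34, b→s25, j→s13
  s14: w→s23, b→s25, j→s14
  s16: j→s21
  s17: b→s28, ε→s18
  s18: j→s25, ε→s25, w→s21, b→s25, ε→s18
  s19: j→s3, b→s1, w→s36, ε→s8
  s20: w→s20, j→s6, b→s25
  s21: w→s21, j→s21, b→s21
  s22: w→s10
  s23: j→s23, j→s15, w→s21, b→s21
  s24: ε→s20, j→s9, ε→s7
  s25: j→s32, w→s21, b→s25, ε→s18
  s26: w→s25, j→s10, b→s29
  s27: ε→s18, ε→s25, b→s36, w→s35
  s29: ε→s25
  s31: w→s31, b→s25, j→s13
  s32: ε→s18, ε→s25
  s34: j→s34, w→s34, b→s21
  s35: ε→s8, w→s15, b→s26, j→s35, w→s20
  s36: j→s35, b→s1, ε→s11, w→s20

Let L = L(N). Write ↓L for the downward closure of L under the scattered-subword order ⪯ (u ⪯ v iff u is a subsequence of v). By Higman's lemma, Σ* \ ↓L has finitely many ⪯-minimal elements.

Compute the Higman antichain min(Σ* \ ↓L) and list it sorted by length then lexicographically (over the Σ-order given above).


Antichain: [bbw, bjjwb, wwwbw, wjjbww].

|Q|=37, |F|=18, |δ|=92 (21 ε).
min D↑ (18 st, q0=0, F={7}): 0:b→1,j→0,w→2 1:b→3,j→4,w→1 2:b→1,j→5,w→6 3:b→3,j→3,w→7 4:b→3,j→8,w→4 5:b→1,j→9,w→10 6:b→1,j→10,w→11 7:b→7,j→7,w→7 8:b→3,j→8,w→12 9:b→13,j→9,w→14 10:b→1,j→14,w→11 11:b→3,j→11,w→11 12:b→7,j→12,w→12 13:b→3,j→15,w→3 14:b→13,j→14,w→11 15:b→3,j→16,w→3 16:b→3,j→16,w→17 17:b→7,j→17,w→7 (ε-aug+det+¬).
'bbw': run [26, 15, 7, 1] end={s21} rej; 3/3 del acc.
'bjjwb': run [26, 15, 12, 9, 4, 1] end={s21} — reject; 5/5 single-dels accept.
'wwwbw': |S_i|=[26, 24, 21, 12, 4, 1] end={s21} ∉↓L; 5/5 single-dels accept.
'wjjbww': |S_i|=[26, 24, 22, 18, 11, 6, 1] end={s21} — reject; 6/6 deletions ∈↓L.
4 words, ⪯-incomp.


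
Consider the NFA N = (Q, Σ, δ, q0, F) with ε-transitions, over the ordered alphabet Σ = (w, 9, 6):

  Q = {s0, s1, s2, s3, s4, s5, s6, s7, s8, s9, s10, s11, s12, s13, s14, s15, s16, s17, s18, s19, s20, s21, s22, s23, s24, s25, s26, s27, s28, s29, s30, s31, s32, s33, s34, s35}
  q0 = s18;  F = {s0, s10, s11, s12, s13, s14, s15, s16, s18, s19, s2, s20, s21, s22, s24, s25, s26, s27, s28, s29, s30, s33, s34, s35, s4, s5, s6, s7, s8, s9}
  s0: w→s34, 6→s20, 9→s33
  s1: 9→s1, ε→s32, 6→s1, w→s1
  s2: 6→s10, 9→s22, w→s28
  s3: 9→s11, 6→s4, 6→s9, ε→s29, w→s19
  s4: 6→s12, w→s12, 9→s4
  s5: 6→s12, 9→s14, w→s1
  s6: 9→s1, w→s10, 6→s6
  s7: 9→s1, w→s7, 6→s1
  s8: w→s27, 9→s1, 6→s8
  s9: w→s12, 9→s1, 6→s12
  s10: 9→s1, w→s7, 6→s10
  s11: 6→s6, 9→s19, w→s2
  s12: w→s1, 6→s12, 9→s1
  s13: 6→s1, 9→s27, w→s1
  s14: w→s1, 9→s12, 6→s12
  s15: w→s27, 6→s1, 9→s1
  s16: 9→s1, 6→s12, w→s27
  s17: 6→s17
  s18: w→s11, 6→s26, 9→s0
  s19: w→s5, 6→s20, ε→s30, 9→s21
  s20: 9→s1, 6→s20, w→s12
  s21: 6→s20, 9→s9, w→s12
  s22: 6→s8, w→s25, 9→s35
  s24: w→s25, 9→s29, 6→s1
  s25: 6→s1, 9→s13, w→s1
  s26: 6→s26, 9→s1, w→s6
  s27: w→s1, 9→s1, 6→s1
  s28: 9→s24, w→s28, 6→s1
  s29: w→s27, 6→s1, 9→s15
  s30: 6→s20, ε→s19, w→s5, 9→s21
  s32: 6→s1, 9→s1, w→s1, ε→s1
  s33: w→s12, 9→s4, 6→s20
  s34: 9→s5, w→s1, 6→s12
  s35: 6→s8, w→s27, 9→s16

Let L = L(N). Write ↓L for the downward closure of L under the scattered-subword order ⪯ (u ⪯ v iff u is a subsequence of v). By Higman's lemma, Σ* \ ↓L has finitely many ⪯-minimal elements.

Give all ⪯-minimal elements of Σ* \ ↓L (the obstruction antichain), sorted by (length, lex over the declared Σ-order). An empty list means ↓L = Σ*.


Antichain: [69, 9ww, www6, 99w9, w9999, 9996w].

|Q|=36, |F|=30, |δ|=106 (5 ε).
min D↑ (30 st, q0=0, F={10}): 0:w→1,9→2,6→3 1:w→4,9→5,6→6 2:w→7,9→8,6→9 3:w→6,9→10,6→3 4:w→11,9→12,6→13 5:w→14,9→15,6→9 6:w→13,9→10,6→6 7:w→10,9→14,6→16 8:w→16,9→17,6→9 9:w→16,9→10,6→9 10:w→10,9→10,6→10 11:w→11,9→18,6→10 12:w→19,9→20,6→21 13:w→22,9→10,6→13 14:w→10,9→23,6→16 15:w→16,9→24,6→9 16:w→10,9→10,6→16 17:w→16,9→17,6→16 18:w→19,9→25,6→10 19:w→10,9→26,6→10 20:w→27,9→28,6→21 21:w→27,9→10,6→21 22:w→22,9→10,6→10 23:w→10,9→16,6→16 24:w→16,9→10,6→16 25:w→27,9→29,6→10 26:w→10,9→27,6→10 27:w→10,9→10,6→10 28:w→27,9→10,6→16 29:w→27,9→10,6→10.
'69': run [32, 10, 2] end={s1,s32} — reject; 2/2 deletions ∈↓L.
'9ww': N↓-sim [32, 24, 9, 2] end={s1,s32} rej; 3/3 single-dels accept.
'www6': run [32, 27, 19, 10, 2] end={s1,s32} rej; 4/4 single-dels accept.
'99w9': run [32, 24, 17, 4, 2] end={s1,s32} rej; 4/4 deletions ∈↓L.
'w9999': run [32, 27, 20, 14, 7, 2] end={s1,s32} ∉↓L; 5/5 del acc.
'9996w': run [32, 24, 17, 9, 3, 2] end={s1,s32} rej; 5/5 single-dels accept.
6 minimals (antichain).


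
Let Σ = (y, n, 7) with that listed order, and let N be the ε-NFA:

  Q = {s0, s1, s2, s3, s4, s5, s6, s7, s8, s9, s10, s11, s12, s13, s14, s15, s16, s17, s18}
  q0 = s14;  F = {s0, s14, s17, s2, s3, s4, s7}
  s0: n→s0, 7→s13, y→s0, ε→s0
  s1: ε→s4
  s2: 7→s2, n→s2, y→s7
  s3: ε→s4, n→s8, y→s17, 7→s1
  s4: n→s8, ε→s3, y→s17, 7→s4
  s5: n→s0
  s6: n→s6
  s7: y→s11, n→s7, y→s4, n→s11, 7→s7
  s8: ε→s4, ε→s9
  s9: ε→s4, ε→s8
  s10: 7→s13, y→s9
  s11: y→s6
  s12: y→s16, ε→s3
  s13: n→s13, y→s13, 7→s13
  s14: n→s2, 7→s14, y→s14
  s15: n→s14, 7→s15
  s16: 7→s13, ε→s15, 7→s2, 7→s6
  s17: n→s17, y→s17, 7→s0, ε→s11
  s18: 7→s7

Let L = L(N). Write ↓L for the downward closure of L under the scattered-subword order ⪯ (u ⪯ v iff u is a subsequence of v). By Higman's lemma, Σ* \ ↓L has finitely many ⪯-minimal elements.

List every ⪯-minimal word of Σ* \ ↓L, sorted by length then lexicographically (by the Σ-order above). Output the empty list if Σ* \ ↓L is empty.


|Q|=19, |F|=7, |δ|=49 (11 ε).
min D↑ (7 st, q0=0, F={6}): 0:y→0,n→1,7→0 1:y→2,n→1,7→1 2:y→3,n→2,7→2 3:y→4,n→3,7→3 4:y→4,n→4,7→5 5:y→5,n→5,7→6 6:y→6,n→6,7→6.
'nyyy77': run [13, 12, 11, 10, 5, 2, 1] end={s13} rej; 6/6 single-dels accept.
1 obstructions.

min(Σ*\↓L) = [nyyy77].


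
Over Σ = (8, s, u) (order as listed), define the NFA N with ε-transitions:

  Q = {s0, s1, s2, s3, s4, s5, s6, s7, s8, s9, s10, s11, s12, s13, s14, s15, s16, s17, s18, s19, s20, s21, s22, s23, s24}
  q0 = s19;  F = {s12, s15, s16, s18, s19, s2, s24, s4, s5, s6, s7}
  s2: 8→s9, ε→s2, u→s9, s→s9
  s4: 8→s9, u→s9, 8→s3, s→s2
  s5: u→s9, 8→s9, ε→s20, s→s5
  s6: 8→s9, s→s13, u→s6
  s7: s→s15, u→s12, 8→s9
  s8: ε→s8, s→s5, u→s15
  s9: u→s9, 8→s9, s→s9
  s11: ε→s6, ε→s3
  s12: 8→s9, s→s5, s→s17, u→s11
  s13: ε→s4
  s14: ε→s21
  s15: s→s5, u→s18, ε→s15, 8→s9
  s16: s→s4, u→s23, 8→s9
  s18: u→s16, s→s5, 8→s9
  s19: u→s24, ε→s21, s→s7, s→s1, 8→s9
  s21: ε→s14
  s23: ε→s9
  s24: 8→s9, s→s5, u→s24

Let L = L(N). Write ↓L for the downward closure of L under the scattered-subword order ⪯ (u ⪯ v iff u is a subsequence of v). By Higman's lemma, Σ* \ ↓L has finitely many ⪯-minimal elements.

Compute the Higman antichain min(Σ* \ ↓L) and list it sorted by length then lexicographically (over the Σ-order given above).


Antichain: [8, usu, sssu, ssuuu, suusss].

|Q|=25, |F|=11, |δ|=52 (11 ε).
min D↑ (12 st, q0=0, F={1}): 0:8→1,s→2,u→3 1:8→1,s→1,u→1 2:8→1,s→4,u→5 3:8→1,s→6,u→3 4:8→1,s→6,u→7 5:8→1,s→6,u→8 6:8→1,s→6,u→1 7:8→1,s→6,u→9 8:8→1,s→10,u→8 9:8→1,s→10,u→1 10:8→1,s→11,u→1 11:8→1,s→1,u→1 (ε-aug+det+¬).
'8': run [21, 2] end={s3,s9} ∉↓L; 1/1 del acc.
'usu': run [21, 15, 8, 1] end={s9} rej; 3/3 deletions ∈↓L.
'sssu': run [21, 17, 12, 6, 1] end={s9} — reject; 4/4 del acc.
'ssuuu': |S_i|=[21, 17, 12, 9, 6, 2] end={s23,s9} — reject; 5/5 single-dels accept.
'suusss': run [21, 17, 14, 9, 5, 2, 1] end={s9} rej; 6/6 del acc.
5 minimals (antichain).


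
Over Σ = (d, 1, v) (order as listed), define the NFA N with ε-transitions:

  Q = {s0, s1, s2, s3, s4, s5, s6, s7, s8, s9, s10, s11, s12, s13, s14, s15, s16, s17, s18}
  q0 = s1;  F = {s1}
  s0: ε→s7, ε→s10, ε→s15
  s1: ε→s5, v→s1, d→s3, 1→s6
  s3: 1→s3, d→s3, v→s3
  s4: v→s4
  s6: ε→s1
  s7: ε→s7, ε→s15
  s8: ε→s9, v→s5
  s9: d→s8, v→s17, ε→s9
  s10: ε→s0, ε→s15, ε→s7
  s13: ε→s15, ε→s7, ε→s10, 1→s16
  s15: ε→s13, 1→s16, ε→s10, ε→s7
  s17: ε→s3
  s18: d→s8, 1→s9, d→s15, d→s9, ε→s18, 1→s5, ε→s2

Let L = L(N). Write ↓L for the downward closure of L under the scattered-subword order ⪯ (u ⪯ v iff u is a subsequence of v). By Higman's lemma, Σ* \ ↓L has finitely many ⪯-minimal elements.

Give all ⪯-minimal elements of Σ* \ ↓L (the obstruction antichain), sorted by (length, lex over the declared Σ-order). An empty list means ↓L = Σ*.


Antichain: [d].

|Q|=19, |F|=1, |δ|=38 (21 ε).
min D↑ (2 st, q0=0, F={1}): 0:d→1,1→0,v→0 1:d→1,1→1,v→1.
'd': run [4, 1] end={s3} rej; 1/1 deletions ∈↓L.
1 minimals (antichain).


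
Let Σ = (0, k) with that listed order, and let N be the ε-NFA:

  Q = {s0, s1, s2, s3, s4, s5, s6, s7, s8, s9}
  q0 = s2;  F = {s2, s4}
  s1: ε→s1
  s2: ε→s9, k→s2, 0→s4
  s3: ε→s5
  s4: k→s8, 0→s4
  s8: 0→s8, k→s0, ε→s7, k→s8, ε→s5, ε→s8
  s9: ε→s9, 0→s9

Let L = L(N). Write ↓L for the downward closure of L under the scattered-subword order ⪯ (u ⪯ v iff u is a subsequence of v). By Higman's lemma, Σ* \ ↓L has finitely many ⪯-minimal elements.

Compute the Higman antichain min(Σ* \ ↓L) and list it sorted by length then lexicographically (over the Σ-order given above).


|Q|=10, |F|=2, |δ|=15 (7 ε).
min D↑ (3 st, q0=0, F={2}): 0:0→1,k→0 1:0→1,k→2 2:0→2,k→2.
'0k': N↓-sim [7, 6, 4] end={s0,s5,s7,s8} — reject; 2/2 del acc.
1 obstructions.

Antichain: [0k].


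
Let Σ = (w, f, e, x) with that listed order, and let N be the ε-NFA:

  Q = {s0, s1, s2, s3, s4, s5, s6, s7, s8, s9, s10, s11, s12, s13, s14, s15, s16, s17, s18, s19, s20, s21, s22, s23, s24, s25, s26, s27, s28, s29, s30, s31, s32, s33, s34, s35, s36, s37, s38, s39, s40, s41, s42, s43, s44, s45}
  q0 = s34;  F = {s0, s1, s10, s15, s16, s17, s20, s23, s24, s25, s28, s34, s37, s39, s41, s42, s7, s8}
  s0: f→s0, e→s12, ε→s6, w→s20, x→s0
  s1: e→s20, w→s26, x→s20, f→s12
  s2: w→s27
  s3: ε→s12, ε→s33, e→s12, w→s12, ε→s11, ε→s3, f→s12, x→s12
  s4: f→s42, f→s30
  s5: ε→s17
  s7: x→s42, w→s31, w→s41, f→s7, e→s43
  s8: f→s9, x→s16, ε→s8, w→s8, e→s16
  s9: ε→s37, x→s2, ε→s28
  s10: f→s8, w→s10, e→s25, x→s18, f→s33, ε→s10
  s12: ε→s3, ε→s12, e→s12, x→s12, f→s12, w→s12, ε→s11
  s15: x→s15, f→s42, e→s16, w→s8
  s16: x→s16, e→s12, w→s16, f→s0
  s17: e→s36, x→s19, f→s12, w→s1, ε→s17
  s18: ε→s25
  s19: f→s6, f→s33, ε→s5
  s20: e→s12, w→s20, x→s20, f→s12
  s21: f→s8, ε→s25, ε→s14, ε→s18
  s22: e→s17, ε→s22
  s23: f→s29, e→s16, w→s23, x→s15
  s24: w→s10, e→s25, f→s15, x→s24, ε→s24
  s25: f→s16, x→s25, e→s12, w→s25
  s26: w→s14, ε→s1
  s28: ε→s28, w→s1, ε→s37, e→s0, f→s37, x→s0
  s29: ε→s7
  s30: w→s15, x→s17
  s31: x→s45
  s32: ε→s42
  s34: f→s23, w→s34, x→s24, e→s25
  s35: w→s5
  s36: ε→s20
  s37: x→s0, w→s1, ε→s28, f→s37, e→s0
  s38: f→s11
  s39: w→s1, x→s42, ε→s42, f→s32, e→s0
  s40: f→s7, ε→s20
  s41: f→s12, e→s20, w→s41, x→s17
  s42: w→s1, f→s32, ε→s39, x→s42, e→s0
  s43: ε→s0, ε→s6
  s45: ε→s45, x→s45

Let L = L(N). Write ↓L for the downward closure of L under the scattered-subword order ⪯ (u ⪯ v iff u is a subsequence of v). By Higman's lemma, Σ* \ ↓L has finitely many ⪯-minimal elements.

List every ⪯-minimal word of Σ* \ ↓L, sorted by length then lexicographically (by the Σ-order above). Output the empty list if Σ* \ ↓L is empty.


Antichain: [ee, ffwf, xwxe].

|Q|=46, |F|=18, |δ|=132 (34 ε).
min D↑ (17 st, q0=0, F={7}): 0:w→0,f→1,e→2,x→3 1:w→1,f→4,e→5,x→6 2:w→2,f→5,e→7,x→2 3:w→8,f→6,e→2,x→3 4:w→9,f→4,e→10,x→11 5:w→5,f→10,e→7,x→5 6:w→12,f→11,e→5,x→6 7:w→7,f→7,e→7,x→7 8:w→8,f→12,e→2,x→2 9:w→9,f→7,e→13,x→14 10:w→13,f→10,e→7,x→10 11:w→15,f→11,e→10,x→11 12:w→12,f→16,e→5,x→5 13:w→13,f→7,e→7,x→13 14:w→15,f→7,e→13,x→14 15:w→15,f→7,e→13,x→13 16:w→15,f→16,e→10,x→10 [Hopcroft].
'ee': run [37, 11, 4] end={s11,s12,s3,s33} rej; 2/2 del acc.
'ffwf': N↓-sim [37, 32, 28, 17, 5] end={s11,s12,s3,s33,s6} ∉↓L; 4/4 del acc.
'xwxe': N↓-sim [37, 30, 20, 12, 4] end={s11,s12,s3,s33} — reject; 4/4 del acc.
3 minimals (antichain).


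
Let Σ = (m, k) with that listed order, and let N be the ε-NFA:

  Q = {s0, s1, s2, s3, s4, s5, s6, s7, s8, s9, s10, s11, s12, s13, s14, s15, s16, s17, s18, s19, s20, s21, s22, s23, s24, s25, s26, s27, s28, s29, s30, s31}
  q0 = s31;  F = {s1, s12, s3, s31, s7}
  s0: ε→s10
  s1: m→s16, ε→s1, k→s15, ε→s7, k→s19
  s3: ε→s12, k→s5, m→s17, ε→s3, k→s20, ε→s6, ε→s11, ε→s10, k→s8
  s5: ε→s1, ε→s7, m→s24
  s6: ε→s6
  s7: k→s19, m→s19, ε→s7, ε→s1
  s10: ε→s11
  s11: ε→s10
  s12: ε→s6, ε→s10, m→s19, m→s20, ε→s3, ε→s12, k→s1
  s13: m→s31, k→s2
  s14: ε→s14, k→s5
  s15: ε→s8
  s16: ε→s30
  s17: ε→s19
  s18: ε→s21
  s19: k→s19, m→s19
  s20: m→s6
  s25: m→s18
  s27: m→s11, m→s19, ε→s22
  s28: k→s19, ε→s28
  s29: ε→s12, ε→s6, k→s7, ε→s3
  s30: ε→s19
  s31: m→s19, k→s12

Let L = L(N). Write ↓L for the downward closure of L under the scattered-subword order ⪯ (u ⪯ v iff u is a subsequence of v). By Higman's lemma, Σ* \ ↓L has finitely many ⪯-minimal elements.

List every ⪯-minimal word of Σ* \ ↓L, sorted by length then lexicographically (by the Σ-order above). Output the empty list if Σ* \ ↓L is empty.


|Q|=32, |F|=5, |δ|=56 (30 ε).
min D↑ (4 st, q0=0, F={1}): 0:m→1,k→2 1:m→1,k→1 2:m→1,k→3 3:m→1,k→1 (ε-aug+det+¬).
'm': run [17, 7] end={s16,s17,s19,s20,s24,s30,s6} ∉↓L; 1/1 del acc.
'kkk': |S_i|=[17, 16, 11, 3] end={s15,s19,s8} ∉↓L; 3/3 deletions ∈↓L.
2 minimals (antichain).

Antichain: [m, kkk].


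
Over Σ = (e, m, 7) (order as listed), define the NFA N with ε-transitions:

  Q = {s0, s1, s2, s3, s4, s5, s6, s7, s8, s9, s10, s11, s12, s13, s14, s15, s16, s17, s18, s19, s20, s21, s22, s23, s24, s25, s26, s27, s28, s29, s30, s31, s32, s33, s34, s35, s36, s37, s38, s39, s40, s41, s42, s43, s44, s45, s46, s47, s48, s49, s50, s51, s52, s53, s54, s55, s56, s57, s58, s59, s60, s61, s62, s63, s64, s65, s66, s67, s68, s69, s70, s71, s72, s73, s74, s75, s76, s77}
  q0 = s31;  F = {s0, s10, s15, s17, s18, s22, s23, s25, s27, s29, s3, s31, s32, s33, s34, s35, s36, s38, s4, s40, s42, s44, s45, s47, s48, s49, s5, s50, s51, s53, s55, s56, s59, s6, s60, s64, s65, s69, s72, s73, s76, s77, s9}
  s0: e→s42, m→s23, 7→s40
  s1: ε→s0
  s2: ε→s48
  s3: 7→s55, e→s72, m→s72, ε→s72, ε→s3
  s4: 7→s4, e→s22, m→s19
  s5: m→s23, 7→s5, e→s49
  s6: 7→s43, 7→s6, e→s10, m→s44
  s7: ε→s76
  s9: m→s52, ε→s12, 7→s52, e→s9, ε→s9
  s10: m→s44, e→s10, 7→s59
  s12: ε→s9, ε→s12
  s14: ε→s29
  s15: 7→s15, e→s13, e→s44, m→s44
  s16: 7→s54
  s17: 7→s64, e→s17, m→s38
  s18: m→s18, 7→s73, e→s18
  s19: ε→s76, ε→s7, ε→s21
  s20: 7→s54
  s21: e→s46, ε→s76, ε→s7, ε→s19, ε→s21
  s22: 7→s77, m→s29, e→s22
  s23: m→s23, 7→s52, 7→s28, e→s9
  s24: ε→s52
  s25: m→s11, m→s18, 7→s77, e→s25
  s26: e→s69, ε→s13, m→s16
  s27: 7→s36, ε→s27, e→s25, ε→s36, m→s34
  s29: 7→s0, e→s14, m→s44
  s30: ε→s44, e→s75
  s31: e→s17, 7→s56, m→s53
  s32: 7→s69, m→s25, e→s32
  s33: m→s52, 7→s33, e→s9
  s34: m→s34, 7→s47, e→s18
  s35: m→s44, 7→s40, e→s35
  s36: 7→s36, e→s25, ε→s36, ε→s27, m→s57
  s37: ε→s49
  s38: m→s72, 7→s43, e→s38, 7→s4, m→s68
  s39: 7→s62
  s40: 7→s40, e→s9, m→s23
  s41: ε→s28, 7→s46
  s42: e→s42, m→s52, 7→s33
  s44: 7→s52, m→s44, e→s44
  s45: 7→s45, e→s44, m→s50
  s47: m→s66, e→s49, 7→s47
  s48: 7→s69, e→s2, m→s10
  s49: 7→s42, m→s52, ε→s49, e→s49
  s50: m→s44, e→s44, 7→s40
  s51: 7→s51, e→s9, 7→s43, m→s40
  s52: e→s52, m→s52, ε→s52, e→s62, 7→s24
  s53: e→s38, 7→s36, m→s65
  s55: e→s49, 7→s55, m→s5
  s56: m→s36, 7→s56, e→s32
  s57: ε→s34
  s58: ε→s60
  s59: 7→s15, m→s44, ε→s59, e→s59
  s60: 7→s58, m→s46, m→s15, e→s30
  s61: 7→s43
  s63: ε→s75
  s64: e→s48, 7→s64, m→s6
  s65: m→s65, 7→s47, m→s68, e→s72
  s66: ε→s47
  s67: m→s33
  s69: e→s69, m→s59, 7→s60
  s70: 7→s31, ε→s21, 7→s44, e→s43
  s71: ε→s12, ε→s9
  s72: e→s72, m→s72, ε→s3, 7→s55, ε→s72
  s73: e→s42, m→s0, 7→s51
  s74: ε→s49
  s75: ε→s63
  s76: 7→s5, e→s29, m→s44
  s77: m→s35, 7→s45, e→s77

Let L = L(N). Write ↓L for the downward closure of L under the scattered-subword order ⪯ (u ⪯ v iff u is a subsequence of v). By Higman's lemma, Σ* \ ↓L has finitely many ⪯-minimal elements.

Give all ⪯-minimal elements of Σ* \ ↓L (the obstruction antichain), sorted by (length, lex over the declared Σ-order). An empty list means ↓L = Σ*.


A = [e7mm7, mm7em, 7e77e7].

|Q|=78, |F|=43, |δ|=195 (40 ε).
min D↑ (42 st, q0=0, F={29}): 0:e→1,m→2,7→3 1:e→1,m→4,7→5 2:e→4,m→6,7→7 3:e→8,m→7,7→3 4:e→4,m→9,7→10 5:e→11,m→12,7→5 6:e→9,m→6,7→13 7:e→14,m→15,7→7 8:e→8,m→14,7→16 9:e→9,m→9,7→17 10:e→18,m→19,7→10 11:e→11,m→20,7→16 12:e→20,m→21,7→12 13:e→22,m→13,7→13 14:e→14,m→23,7→24 15:e→23,m→15,7→13 16:e→16,m→25,7→26 17:e→22,m→27,7→17 18:e→18,m→28,7→24 19:e→28,m→21,7→27 20:e→20,m→21,7→25 21:e→21,m→21,7→29 22:e→22,m→29,7→30 23:e→23,m→23,7→31 24:e→24,m→32,7→33 25:e→25,m→21,7→34 26:e→21,m→34,7→26 27:e→22,m→35,7→27 28:e→28,m→21,7→36 29:e→29,m→29,7→29 30:e→30,m→29,7→37 31:e→30,m→36,7→38 32:e→32,m→21,7→39 33:e→21,m→40,7→33 34:e→21,m→21,7→34 35:e→41,m→35,7→29 36:e→30,m→35,7→39 37:e→41,m→29,7→37 38:e→41,m→39,7→38 39:e→41,m→35,7→39 40:e→21,m→21,7→39 41:e→41,m→29,7→29.
'e7mm7': |S_i|=[64, 54, 45, 29, 8, 4] end={s24,s28,s52,s62} rej; 5/5 del acc.
'mm7em': run [64, 51, 37, 19, 8, 3] end={s24,s52,s62} rej; 5/5 single-dels accept.
'7e77e7': N↓-sim [64, 56, 40, 29, 22, 10, 3] end={s24,s52,s62} — reject; 6/6 single-dels accept.
3 obstructions.


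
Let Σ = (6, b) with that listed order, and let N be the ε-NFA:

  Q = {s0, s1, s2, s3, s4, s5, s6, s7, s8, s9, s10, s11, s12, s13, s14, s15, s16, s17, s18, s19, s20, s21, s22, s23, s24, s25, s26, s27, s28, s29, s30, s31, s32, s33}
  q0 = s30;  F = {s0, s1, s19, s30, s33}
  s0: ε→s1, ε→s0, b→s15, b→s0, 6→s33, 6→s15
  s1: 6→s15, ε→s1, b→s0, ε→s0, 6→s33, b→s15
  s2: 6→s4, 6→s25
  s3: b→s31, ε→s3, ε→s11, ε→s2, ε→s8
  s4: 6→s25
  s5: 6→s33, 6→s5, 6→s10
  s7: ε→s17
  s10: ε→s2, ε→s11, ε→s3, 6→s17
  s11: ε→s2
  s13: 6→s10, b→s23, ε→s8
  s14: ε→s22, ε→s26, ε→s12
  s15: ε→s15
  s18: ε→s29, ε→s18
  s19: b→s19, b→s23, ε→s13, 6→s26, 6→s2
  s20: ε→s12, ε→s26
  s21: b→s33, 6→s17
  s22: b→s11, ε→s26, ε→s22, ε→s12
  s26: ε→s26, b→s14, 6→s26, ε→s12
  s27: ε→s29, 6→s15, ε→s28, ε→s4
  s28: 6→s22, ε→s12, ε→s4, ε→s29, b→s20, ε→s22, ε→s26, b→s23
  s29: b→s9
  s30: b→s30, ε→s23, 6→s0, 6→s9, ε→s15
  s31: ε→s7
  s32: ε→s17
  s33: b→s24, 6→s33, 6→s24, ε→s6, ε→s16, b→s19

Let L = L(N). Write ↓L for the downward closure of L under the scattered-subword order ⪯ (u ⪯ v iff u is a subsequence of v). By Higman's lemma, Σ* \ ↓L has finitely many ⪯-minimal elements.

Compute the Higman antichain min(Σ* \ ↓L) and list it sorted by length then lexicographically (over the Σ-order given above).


A = [66b6].

|Q|=34, |F|=5, |δ|=81 (42 ε).
min D↑ (5 st, q0=0, F={4}): 0:6→1,b→0 1:6→2,b→1 2:6→2,b→3 3:6→4,b→3 4:6→4,b→4 (ε-aug+det+¬).
'66b6': |S_i|=[26, 25, 22, 18, 14] end={s10,s11,s12,s14,s17,s2,s22,s25,s26,s3,s31,s4,…} rej; 4/4 single-dels accept.
1 words, ⪯-incomp.


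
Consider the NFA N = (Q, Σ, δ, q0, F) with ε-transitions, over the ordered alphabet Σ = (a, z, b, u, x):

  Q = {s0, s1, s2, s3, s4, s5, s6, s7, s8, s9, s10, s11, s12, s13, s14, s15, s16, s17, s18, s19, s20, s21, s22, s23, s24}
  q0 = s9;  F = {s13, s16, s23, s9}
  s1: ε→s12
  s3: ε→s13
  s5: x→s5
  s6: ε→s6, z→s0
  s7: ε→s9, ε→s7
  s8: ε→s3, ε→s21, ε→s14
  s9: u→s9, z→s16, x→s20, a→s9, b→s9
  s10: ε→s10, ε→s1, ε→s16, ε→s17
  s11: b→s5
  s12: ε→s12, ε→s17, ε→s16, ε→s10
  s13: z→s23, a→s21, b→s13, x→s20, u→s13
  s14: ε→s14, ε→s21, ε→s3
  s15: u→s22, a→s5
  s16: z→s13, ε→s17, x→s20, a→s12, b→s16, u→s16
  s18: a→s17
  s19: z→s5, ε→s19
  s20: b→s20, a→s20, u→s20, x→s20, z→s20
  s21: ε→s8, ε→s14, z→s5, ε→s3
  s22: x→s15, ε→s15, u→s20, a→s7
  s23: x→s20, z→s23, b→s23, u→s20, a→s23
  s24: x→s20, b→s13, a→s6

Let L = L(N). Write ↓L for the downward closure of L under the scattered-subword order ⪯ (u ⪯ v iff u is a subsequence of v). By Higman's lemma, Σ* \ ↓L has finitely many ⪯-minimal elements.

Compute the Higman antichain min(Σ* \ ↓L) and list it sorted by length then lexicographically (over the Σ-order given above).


|Q|=25, |F|=4, |δ|=64 (25 ε).
min D↑ (5 st, q0=0, F={2}): 0:a→0,z→1,b→0,u→0,x→2 1:a→1,z→3,b→1,u→1,x→2 2:a→2,z→2,b→2,u→2,x→2 3:a→3,z→4,b→3,u→3,x→2 4:a→4,z→4,b→4,u→2,x→2 [Hopcroft].
'x': N↓-sim [14, 2] end={s20,s5} ∉↓L; 1/1 deletions ∈↓L.
'zzzu': N↓-sim [14, 13, 8, 3, 1] end={s20} ∉↓L; 4/4 deletions ∈↓L.
2 minimals (antichain).

Antichain: [x, zzzu].


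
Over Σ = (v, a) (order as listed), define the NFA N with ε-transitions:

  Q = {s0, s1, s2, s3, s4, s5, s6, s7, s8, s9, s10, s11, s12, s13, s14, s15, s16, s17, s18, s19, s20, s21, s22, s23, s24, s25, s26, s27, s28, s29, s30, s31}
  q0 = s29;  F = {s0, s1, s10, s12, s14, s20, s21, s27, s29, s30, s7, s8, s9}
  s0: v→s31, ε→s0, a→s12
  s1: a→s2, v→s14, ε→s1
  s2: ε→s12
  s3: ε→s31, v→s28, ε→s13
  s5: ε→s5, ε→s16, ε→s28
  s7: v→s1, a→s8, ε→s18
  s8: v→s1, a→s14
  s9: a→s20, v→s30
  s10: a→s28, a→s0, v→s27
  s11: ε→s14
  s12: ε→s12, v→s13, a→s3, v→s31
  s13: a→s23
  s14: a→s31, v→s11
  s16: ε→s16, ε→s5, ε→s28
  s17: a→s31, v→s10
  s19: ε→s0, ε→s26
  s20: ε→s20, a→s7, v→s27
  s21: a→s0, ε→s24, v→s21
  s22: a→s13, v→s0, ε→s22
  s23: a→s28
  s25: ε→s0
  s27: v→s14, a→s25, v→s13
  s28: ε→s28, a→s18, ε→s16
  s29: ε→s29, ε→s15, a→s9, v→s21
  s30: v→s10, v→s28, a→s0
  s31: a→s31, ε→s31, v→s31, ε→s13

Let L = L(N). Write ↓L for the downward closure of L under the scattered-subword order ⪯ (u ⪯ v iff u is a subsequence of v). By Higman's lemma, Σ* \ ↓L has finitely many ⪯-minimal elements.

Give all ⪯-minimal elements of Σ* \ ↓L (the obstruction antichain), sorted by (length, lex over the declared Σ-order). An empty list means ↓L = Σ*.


min(Σ*\↓L) = [vav, vaaa, aavva, avvvva, aaavaa, aaaaaa].

|Q|=32, |F|=13, |δ|=66 (26 ε).
min D↑ (14 st, q0=0, F={6}): 0:v→1,a→2 1:v→1,a→3 2:v→4,a→5 3:v→6,a→7 4:v→8,a→3 5:v→9,a→10 6:v→6,a→6 7:v→6,a→6 8:v→9,a→3 9:v→11,a→3 10:v→12,a→13 11:v→11,a→6 12:v→11,a→7 13:v→12,a→11 [Hopcroft].
'vav': N↓-sim [26, 20, 12, 7] end={s13,s16,s18,s23,s28,s31,s5} ∉↓L; 3/3 single-dels accept.
'vaaa': run [26, 20, 12, 9, 8] end={s13,s16,s18,s23,s28,s3,s31,s5} ∉↓L; 4/4 del acc.
'aavva': N↓-sim [26, 22, 19, 16, 9, 7] end={s13,s16,s18,s23,s28,s31,s5} ∉↓L; 5/5 single-dels accept.
'avvvva': N↓-sim [26, 22, 18, 15, 14, 9, 7] end={s13,s16,s18,s23,s28,s31,s5} ∉↓L; 6/6 del acc.
'aaavaa': N↓-sim [26, 22, 19, 17, 13, 10, 8] end={s13,s16,s18,s23,s28,s3,s31,s5} rej; 6/6 single-dels accept.
'aaaaaa': run [26, 22, 19, 17, 14, 12, 8] end={s13,s16,s18,s23,s28,s3,s31,s5} ∉↓L; 6/6 single-dels accept.
6 words, ⪯-incomp.


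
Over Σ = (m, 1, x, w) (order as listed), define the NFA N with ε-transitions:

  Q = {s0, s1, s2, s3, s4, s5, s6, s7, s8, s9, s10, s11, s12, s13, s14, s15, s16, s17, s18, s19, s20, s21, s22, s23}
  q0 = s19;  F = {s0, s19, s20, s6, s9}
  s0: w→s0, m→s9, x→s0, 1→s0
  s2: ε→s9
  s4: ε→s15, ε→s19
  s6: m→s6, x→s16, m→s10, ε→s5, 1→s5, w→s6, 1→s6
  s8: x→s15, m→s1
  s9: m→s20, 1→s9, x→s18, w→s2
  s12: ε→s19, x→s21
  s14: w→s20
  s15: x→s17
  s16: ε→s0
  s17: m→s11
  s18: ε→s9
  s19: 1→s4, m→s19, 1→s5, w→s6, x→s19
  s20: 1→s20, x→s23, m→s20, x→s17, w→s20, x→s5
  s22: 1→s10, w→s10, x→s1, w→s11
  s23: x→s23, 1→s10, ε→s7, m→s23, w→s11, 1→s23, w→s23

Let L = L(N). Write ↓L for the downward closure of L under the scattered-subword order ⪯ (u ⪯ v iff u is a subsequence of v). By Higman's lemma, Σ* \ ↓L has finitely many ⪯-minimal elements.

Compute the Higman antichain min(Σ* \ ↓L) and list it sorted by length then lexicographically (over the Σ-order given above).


A = [wxmmx].

|Q|=24, |F|=5, |δ|=49 (8 ε).
min D↑ (6 st, q0=0, F={5}): 0:m→0,1→0,x→0,w→1 1:m→1,1→1,x→2,w→1 2:m→3,1→2,x→2,w→2 3:m→4,1→3,x→3,w→3 4:m→4,1→4,x→5,w→4 5:m→5,1→5,x→5,w→5 [Hopcroft].
'wxmmx': run [16, 13, 12, 10, 7, 6] end={s10,s11,s17,s23,s5,s7} — reject; 5/5 deletions ∈↓L.
1 obstructions.


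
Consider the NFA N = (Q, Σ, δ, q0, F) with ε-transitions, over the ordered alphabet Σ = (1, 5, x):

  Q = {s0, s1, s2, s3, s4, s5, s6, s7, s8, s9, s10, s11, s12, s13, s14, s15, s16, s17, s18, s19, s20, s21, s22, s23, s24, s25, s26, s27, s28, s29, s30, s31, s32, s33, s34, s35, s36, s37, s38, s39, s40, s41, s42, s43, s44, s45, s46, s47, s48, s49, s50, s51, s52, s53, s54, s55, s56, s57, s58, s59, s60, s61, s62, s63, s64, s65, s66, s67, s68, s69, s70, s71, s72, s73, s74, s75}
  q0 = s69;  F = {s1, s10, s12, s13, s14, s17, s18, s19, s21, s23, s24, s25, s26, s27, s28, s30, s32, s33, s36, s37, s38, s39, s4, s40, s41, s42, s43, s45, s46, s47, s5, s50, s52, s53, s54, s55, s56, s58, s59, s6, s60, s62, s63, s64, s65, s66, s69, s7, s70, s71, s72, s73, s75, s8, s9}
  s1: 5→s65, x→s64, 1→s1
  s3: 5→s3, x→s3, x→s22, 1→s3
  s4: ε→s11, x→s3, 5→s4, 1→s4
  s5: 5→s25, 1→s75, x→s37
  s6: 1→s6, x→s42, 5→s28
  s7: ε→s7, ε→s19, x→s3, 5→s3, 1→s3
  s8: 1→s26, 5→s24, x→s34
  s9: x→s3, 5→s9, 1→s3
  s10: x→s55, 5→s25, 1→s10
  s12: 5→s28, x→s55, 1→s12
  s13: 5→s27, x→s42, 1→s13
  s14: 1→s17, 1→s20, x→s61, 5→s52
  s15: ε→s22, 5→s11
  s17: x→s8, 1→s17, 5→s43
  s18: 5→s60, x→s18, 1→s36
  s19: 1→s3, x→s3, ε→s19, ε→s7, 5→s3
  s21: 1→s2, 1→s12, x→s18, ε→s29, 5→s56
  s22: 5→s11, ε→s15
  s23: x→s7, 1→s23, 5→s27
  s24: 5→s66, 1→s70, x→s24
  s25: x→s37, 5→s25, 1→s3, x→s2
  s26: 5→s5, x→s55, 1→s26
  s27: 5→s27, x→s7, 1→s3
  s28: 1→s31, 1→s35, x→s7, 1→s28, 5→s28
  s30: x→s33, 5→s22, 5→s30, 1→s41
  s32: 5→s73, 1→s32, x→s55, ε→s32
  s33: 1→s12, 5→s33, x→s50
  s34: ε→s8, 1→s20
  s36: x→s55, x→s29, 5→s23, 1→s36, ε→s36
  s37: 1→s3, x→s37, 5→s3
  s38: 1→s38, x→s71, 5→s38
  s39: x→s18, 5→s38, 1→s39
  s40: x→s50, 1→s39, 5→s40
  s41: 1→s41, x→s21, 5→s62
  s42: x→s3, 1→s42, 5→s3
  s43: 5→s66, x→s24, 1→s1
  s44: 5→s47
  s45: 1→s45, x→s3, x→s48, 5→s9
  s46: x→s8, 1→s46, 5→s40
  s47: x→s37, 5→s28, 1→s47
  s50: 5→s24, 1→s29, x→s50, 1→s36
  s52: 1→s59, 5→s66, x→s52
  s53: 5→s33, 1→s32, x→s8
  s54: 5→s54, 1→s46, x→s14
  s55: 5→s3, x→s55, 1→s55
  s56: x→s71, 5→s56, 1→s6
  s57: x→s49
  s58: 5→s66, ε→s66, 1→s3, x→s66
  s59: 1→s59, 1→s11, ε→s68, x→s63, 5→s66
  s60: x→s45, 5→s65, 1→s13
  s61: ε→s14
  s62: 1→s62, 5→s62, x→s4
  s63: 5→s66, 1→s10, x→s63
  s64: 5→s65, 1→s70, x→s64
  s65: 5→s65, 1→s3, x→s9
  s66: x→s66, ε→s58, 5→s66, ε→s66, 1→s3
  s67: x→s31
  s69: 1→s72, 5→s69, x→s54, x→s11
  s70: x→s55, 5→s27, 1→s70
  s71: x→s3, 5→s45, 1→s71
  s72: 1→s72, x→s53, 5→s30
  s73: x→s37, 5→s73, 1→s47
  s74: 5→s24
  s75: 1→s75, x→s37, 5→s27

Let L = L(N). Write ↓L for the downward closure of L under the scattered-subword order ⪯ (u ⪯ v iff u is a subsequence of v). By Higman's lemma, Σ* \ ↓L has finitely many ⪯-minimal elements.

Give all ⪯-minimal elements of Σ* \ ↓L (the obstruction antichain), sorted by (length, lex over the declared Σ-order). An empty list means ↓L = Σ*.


Antichain: [1x1x5, xx551, 1515xx, 1x15x1].

|Q|=76, |F|=55, |δ|=203 (16 ε).
min D↑ (54 st, q0=0, F={33}): 0:1→1,5→0,x→2 1:1→1,5→3,x→4 2:1→5,5→2,x→6 3:1→7,5→3,x→8 4:1→9,5→8,x→10 5:1→5,5→11,x→10 6:1→12,5→13,x→6 7:1→7,5→14,x→15 8:1→16,5→8,x→17 9:1→9,5→18,x→19 10:1→20,5→21,x→10 11:1→22,5→11,x→17 12:1→12,5→23,x→10 13:1→24,5→25,x→13 14:1→14,5→14,x→26 15:1→16,5→27,x→28 16:1→16,5→29,x→19 17:1→30,5→21,x→17 18:1→31,5→18,x→32 19:1→19,5→33,x→19 20:1→20,5→34,x→19 21:1→35,5→25,x→21 22:1→22,5→36,x→28 23:1→37,5→25,x→21 24:1→24,5→25,x→38 25:1→33,5→25,x→25 26:1→26,5→26,x→33 27:1→39,5→27,x→40 28:1→30,5→41,x→28 29:1→29,5→29,x→42 30:1→30,5→43,x→19 31:1→31,5→29,x→32 32:1→33,5→33,x→32 33:1→33,5→33,x→33 34:1→44,5→45,x→32 35:1→35,5→46,x→19 36:1→36,5→36,x→40 37:1→37,5→47,x→48 38:1→49,5→25,x→38 39:1→39,5→29,x→50 40:1→40,5→51,x→33 41:1→52,5→47,x→51 42:1→33,5→33,x→33 43:1→43,5→46,x→42 44:1→44,5→46,x→32 45:1→33,5→45,x→32 46:1→33,5→46,x→42 47:1→33,5→47,x→53 48:1→35,5→47,x→48 49:1→49,5→45,x→19 50:1→50,5→33,x→33 51:1→51,5→53,x→33 52:1→52,5→46,x→50 53:1→33,5→53,x→33.
'1x1x5': N↓-sim [68, 63, 50, 35, 12, 4] end={s11,s15,s22,s3} — reject; 5/5 deletions ∈↓L.
'xx551': run [68, 63, 45, 33, 14, 4] end={s11,s15,s22,s3} rej; 5/5 del acc.
'1515xx': |S_i|=[68, 63, 50, 39, 24, 12, 5] end={s11,s15,s22,s3,s48} ∉↓L; 6/6 deletions ∈↓L.
'1x15x1': |S_i|=[68, 63, 50, 35, 22, 9, 4] end={s11,s15,s22,s3} — reject; 6/6 deletions ∈↓L.
4 minimals (antichain).


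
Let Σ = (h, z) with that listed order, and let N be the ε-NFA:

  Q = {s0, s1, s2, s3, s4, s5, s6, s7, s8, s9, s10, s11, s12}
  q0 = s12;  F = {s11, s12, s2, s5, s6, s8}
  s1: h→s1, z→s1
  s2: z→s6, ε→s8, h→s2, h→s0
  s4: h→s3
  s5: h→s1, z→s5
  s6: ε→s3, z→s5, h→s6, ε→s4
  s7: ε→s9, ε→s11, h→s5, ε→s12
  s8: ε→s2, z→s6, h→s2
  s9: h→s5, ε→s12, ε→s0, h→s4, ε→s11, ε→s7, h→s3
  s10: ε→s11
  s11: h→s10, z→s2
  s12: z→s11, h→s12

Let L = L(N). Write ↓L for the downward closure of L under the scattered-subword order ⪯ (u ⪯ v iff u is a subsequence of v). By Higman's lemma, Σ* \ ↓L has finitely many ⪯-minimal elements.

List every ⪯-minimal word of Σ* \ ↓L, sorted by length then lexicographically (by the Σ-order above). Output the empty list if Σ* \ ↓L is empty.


Antichain: [zzzzh].

|Q|=13, |F|=6, |δ|=32 (12 ε).
min D↑ (6 st, q0=0, F={5}): 0:h→0,z→1 1:h→1,z→2 2:h→2,z→3 3:h→3,z→4 4:h→5,z→4 5:h→5,z→5.
'zzzzh': run [11, 10, 8, 5, 2, 1] end={s1} — reject; 5/5 del acc.
1 words, ⪯-incomp.


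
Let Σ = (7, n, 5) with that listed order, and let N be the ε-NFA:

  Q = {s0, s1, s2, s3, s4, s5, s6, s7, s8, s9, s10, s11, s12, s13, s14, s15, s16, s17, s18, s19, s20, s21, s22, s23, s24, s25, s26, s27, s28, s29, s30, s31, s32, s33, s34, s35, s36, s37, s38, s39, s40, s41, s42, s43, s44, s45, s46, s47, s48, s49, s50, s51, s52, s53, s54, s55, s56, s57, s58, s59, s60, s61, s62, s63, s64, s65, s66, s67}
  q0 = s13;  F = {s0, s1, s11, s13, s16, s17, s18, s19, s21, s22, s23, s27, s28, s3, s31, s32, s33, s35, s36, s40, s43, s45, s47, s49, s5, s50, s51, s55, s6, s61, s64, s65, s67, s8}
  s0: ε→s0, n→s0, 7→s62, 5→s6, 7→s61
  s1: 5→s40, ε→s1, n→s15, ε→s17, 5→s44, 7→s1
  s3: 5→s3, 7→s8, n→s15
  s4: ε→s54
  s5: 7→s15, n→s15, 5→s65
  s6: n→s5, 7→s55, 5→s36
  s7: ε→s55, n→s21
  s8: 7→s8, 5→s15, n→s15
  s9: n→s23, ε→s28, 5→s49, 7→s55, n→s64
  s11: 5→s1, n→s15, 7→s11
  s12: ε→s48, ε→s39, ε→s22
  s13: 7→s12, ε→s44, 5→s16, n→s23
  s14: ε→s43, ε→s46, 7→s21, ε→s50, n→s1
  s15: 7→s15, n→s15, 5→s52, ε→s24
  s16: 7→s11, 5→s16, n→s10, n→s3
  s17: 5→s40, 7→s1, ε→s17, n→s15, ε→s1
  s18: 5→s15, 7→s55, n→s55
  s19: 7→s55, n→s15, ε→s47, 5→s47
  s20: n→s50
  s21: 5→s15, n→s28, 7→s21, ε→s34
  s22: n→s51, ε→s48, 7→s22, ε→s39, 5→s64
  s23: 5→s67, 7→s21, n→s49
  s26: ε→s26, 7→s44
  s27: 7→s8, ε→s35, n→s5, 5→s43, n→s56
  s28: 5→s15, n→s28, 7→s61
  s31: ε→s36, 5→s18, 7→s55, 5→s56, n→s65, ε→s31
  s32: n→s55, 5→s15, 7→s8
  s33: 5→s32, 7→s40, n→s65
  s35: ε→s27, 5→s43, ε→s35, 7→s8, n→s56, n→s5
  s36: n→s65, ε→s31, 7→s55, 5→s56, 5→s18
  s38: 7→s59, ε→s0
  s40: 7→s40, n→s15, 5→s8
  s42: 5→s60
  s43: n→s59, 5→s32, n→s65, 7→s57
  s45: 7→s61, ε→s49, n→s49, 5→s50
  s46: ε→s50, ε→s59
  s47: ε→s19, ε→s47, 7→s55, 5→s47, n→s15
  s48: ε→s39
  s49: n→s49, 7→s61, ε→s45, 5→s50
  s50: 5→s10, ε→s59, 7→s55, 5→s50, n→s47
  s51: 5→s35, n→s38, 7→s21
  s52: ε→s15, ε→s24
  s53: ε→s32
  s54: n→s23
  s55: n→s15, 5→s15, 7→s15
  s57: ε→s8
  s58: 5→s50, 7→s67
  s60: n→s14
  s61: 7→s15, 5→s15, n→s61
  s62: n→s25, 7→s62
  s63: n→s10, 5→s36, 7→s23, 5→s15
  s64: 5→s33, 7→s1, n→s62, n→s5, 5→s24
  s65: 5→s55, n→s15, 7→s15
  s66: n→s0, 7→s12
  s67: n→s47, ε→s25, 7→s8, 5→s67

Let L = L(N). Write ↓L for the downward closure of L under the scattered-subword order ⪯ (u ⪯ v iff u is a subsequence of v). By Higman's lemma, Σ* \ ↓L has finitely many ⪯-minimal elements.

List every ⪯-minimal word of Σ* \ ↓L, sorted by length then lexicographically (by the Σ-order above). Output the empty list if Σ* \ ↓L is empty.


|Q|=68, |F|=34, |δ|=180 (41 ε).
min D↑ (30 st, q0=0, F={17}): 0:7→1,n→2,5→3 1:7→1,n→4,5→5 2:7→6,n→7,5→8 3:7→9,n→10,5→3 4:7→6,n→11,5→12 5:7→13,n→14,5→15 6:7→6,n→16,5→17 7:7→18,n→7,5→19 8:7→20,n→21,5→8 9:7→9,n→17,5→13 10:7→20,n→17,5→10 11:7→18,n→11,5→22 12:7→20,n→14,5→23 13:7→13,n→17,5→24 14:7→17,n→17,5→25 15:7→24,n→25,5→26 16:7→18,n→16,5→17 17:7→17,n→17,5→17 18:7→17,n→18,5→17 19:7→27,n→21,5→19 20:7→20,n→17,5→17 21:7→27,n→17,5→21 22:7→27,n→14,5→28 23:7→20,n→25,5→26 24:7→24,n→17,5→20 25:7→17,n→17,5→27 26:7→20,n→27,5→17 27:7→17,n→17,5→17 28:7→27,n→25,5→29 29:7→27,n→27,5→17 [Hopcroft].
'n75': N↓-sim [49, 36, 13, 3] end={s15,s24,s52} rej; 3/3 del acc.
'57n': |S_i|=[49, 34, 13, 4] end={s15,s24,s25,s52} — reject; 3/3 del acc.
'5nn': N↓-sim [49, 34, 15, 4] end={s15,s24,s25,s52} rej; 3/3 deletions ∈↓L.
'75n7': run [49, 38, 26, 10, 5] end={s15,s24,s25,s52,s62} ∉↓L; 4/4 deletions ∈↓L.
'nn77': |S_i|=[49, 36, 24, 8, 5] end={s15,s24,s25,s52,s62} ∉↓L; 4/4 del acc.
'75555': N↓-sim [49, 38, 26, 17, 8, 3] end={s15,s24,s52} ∉↓L; 5/5 del acc.
6 minimals (antichain).

A = [n75, 57n, 5nn, 75n7, nn77, 75555].
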